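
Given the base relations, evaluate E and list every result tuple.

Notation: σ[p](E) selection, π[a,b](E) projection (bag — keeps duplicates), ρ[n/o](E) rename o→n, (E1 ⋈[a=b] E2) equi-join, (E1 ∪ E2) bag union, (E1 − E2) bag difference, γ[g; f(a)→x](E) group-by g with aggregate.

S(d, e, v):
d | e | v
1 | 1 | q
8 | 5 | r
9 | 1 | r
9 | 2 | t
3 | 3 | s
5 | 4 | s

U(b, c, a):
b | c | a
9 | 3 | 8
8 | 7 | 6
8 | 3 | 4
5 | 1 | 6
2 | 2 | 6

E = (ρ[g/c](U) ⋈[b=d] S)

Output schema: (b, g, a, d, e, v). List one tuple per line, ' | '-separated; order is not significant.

Per-node cardinality:
  U → 5
  ρ[g/c](U) → 5
  S → 6
  (ρ[g/c](U) ⋈[b=d] S) → 5

== RESULT ==
b | g | a | d | e | v
5 | 1 | 6 | 5 | 4 | s
8 | 3 | 4 | 8 | 5 | r
8 | 7 | 6 | 8 | 5 | r
9 | 3 | 8 | 9 | 1 | r
9 | 3 | 8 | 9 | 2 | t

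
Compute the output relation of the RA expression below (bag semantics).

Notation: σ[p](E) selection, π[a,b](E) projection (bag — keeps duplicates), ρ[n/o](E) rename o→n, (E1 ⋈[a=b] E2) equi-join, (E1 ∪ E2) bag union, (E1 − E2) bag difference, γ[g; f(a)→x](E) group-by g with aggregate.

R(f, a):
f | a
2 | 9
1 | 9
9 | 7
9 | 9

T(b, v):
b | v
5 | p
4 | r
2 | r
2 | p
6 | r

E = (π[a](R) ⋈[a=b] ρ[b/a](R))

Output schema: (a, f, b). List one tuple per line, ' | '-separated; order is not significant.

Subexpression sizes:
  R → 4
  π[a](R) → 4
  R → 4
  ρ[b/a](R) → 4
  (π[a](R) ⋈[a=b] ρ[b/a](R)) → 10

== RESULT ==
a | f | b
7 | 9 | 7
9 | 1 | 9
9 | 1 | 9
9 | 1 | 9
9 | 2 | 9
9 | 2 | 9
9 | 2 | 9
9 | 9 | 9
9 | 9 | 9
9 | 9 | 9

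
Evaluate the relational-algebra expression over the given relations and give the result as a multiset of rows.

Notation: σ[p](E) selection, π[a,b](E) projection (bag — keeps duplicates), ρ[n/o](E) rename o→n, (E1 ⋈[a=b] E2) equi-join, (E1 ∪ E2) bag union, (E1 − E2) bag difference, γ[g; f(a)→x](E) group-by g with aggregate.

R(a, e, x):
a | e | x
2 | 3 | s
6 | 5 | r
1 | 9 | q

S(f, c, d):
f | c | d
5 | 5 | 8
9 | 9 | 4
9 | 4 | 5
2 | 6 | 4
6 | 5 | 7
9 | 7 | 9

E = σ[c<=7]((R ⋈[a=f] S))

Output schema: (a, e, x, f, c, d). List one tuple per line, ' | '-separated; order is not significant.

Per-node cardinality:
  R → 3
  S → 6
  (R ⋈[a=f] S) → 2
  σ[c<=7]((R ⋈[a=f] S)) → 2

== RESULT ==
a | e | x | f | c | d
2 | 3 | s | 2 | 6 | 4
6 | 5 | r | 6 | 5 | 7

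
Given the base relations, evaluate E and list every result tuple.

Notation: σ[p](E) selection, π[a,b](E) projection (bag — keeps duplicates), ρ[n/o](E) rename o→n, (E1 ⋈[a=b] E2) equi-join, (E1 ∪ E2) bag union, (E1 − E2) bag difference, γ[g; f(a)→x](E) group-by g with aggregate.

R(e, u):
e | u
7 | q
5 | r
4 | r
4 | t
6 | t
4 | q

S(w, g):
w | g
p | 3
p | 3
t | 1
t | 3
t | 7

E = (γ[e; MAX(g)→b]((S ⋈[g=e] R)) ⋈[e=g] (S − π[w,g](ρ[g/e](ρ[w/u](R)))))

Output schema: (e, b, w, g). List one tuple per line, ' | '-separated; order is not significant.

Stepwise |·|:
  S → 5
  R → 6
  (S ⋈[g=e] R) → 1
  γ[e; MAX(g)→b]((S ⋈[g=e] R)) → 1
  S → 5
  R → 6
  ρ[w/u](R) → 6
  ρ[g/e](ρ[w/u](R)) → 6
  π[w,g](ρ[g/e](ρ[w/u](R))) → 6
  (S − π[w,g](ρ[g/e](ρ[w/u](R)))) → 5
  (γ[e; MAX(g)→b]((S ⋈[g=e] R)) ⋈[e=g] (S − π[w,g](ρ[g/e](ρ[w/u](R))))) → 1

== RESULT ==
e | b | w | g
7 | 7 | t | 7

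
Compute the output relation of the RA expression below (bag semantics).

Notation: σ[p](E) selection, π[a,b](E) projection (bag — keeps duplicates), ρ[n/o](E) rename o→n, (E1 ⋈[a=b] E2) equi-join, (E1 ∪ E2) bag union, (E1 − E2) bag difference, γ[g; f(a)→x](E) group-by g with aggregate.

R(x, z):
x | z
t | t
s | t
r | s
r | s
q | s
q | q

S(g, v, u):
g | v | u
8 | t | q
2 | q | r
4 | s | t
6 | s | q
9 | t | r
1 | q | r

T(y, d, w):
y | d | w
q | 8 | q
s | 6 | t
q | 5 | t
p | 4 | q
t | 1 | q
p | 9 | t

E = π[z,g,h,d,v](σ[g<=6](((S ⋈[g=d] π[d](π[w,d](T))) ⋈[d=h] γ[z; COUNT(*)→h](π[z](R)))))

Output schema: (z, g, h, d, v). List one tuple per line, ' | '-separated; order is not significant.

Stepwise |·|:
  S → 6
  T → 6
  π[w,d](T) → 6
  π[d](π[w,d](T)) → 6
  (S ⋈[g=d] π[d](π[w,d](T))) → 5
  R → 6
  π[z](R) → 6
  γ[z; COUNT(*)→h](π[z](R)) → 3
  ((S ⋈[g=d] π[d](π[w,d](T))) ⋈[d=h] γ[z; COUNT(*)→h](π[z](R))) → 1
  σ[g<=6](((S ⋈[g=d] π[d](π[w,d](T))) ⋈[d=h] γ[z; COUNT(*)→h](π[z](R)))) → 1
  π[z,g,h,d,v](σ[g<=6](((S ⋈[g=d] π[d](π[w,d](T))) ⋈[d=h] γ[z; COUNT(*)→h](π[z](R))))) → 1

== RESULT ==
z | g | h | d | v
q | 1 | 1 | 1 | q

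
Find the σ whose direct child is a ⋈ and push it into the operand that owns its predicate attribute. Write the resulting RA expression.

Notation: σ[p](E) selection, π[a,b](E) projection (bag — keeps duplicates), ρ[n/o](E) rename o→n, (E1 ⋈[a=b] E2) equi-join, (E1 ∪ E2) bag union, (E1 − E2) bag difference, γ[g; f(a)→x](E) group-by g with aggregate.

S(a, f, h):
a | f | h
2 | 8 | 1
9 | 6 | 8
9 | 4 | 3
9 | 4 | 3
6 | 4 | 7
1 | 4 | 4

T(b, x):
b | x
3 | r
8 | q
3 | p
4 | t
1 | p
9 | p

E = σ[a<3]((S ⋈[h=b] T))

σ filters on a, owned by the left side.
E' = (σ[a<3](S) ⋈[h=b] T)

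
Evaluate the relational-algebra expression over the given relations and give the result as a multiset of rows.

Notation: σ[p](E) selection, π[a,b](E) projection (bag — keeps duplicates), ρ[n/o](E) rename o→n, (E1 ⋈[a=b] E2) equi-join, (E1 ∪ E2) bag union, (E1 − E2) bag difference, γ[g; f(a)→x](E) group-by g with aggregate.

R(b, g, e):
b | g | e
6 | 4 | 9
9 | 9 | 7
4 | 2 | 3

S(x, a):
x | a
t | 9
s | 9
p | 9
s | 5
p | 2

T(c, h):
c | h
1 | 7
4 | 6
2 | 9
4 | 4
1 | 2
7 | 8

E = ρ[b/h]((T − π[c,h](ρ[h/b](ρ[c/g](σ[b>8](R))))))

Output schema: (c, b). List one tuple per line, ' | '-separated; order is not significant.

Subexpression sizes:
  T → 6
  R → 3
  σ[b>8](R) → 1
  ρ[c/g](σ[b>8](R)) → 1
  ρ[h/b](ρ[c/g](σ[b>8](R))) → 1
  π[c,h](ρ[h/b](ρ[c/g](σ[b>8](R)))) → 1
  (T − π[c,h](ρ[h/b](ρ[c/g](σ[b>8](R))))) → 6
  ρ[b/h]((T − π[c,h](ρ[h/b](ρ[c/g](σ[b>8](R)))))) → 6

== RESULT ==
c | b
1 | 2
1 | 7
2 | 9
4 | 4
4 | 6
7 | 8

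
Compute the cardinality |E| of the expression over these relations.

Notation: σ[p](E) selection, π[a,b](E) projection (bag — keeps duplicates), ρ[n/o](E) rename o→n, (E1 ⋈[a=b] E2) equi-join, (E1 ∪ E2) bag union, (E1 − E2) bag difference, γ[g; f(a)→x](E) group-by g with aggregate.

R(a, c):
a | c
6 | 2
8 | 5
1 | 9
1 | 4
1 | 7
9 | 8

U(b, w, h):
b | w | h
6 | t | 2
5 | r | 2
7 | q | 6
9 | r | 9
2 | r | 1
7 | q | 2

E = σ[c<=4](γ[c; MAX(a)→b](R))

Subexpression sizes:
  R → 6
  γ[c; MAX(a)→b](R) → 6
  σ[c<=4](γ[c; MAX(a)→b](R)) → 2

|E| = 2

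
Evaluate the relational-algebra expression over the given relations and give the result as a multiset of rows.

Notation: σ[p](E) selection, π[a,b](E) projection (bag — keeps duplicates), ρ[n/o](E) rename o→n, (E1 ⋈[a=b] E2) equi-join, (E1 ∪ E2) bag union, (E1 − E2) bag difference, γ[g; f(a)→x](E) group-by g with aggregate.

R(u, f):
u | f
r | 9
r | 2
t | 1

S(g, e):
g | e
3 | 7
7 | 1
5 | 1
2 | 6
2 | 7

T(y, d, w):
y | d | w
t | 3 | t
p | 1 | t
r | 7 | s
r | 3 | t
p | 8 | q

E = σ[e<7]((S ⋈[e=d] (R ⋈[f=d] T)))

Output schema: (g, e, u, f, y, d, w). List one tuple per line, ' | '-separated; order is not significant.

Subexpression sizes:
  S → 5
  R → 3
  T → 5
  (R ⋈[f=d] T) → 1
  (S ⋈[e=d] (R ⋈[f=d] T)) → 2
  σ[e<7]((S ⋈[e=d] (R ⋈[f=d] T))) → 2

== RESULT ==
g | e | u | f | y | d | w
5 | 1 | t | 1 | p | 1 | t
7 | 1 | t | 1 | p | 1 | t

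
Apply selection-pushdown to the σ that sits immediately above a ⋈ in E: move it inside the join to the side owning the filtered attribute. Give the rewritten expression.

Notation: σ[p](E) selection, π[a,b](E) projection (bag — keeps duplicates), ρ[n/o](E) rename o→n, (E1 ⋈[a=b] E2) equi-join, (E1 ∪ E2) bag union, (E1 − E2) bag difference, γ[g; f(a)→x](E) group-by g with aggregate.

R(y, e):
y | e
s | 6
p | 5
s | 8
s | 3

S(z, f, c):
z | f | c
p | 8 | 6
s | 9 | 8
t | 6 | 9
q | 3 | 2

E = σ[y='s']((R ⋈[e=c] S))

σ filters on y, owned by the left side.
E' = (σ[y='s'](R) ⋈[e=c] S)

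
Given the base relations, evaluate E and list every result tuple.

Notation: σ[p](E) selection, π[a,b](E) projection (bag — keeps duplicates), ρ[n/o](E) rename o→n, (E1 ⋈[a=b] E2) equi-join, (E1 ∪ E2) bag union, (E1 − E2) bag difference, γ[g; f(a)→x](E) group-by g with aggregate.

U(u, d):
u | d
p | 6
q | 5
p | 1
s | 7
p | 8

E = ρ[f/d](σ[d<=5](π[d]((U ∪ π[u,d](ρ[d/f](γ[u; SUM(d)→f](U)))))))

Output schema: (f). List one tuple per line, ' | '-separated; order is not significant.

Subexpression sizes:
  U → 5
  U → 5
  γ[u; SUM(d)→f](U) → 3
  ρ[d/f](γ[u; SUM(d)→f](U)) → 3
  π[u,d](ρ[d/f](γ[u; SUM(d)→f](U))) → 3
  (U ∪ π[u,d](ρ[d/f](γ[u; SUM(d)→f](U)))) → 8
  π[d]((U ∪ π[u,d](ρ[d/f](γ[u; SUM(d)→f](U))))) → 8
  σ[d<=5](π[d]((U ∪ π[u,d](ρ[d/f](γ[u; SUM(d)→f](U)))))) → 3
  ρ[f/d](σ[d<=5](π[d]((U ∪ π[u,d](ρ[d/f](γ[u; SUM(d)→f](U))))))) → 3

== RESULT ==
f
1
5
5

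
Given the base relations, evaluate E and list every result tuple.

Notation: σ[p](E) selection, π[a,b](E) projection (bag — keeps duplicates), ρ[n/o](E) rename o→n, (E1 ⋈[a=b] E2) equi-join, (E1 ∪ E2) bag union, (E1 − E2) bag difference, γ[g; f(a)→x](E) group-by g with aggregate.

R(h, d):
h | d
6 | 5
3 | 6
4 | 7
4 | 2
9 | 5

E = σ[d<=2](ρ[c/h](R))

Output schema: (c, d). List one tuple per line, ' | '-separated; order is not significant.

Per-node cardinality:
  R → 5
  ρ[c/h](R) → 5
  σ[d<=2](ρ[c/h](R)) → 1

== RESULT ==
c | d
4 | 2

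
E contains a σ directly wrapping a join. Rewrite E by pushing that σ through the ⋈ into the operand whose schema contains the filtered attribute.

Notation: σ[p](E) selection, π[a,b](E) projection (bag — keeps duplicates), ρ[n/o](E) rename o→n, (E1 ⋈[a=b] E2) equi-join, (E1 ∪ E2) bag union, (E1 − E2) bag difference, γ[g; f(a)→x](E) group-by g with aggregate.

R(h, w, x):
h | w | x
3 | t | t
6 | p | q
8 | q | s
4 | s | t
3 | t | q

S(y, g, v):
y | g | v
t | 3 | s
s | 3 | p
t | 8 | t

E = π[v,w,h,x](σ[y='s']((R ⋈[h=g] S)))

σ filters on y, owned by the right side.
E' = π[v,w,h,x]((R ⋈[h=g] σ[y='s'](S)))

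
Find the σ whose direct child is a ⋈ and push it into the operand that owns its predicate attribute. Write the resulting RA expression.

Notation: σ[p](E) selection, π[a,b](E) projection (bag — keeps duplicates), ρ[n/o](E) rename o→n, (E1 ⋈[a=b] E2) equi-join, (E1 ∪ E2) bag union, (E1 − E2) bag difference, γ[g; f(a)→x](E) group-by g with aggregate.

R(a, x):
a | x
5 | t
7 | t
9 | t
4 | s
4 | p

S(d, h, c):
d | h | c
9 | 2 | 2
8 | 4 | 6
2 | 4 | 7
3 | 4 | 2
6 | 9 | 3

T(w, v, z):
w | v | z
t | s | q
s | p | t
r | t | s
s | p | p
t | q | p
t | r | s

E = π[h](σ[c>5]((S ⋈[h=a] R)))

σ filters on c, owned by the left side.
E' = π[h]((σ[c>5](S) ⋈[h=a] R))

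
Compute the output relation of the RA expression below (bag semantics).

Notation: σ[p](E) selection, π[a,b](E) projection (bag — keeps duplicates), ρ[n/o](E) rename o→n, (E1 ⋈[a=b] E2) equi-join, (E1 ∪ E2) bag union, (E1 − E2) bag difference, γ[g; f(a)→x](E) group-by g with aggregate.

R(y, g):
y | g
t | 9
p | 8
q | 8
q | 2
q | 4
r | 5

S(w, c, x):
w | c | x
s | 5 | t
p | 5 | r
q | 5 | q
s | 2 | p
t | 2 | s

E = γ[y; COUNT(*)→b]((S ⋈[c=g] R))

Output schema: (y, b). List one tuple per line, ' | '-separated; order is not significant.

Row counts bottom-up:
  S → 5
  R → 6
  (S ⋈[c=g] R) → 5
  γ[y; COUNT(*)→b]((S ⋈[c=g] R)) → 2

== RESULT ==
y | b
q | 2
r | 3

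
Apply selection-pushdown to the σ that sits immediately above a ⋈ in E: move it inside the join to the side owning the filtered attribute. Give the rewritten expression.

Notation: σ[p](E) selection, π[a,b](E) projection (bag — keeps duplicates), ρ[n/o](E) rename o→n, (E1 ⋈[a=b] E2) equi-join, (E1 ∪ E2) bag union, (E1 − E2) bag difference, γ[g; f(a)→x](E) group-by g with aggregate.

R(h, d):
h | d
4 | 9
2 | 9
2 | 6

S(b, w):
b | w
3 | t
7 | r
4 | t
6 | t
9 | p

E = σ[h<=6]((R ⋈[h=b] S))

σ filters on h, owned by the left side.
E' = (σ[h<=6](R) ⋈[h=b] S)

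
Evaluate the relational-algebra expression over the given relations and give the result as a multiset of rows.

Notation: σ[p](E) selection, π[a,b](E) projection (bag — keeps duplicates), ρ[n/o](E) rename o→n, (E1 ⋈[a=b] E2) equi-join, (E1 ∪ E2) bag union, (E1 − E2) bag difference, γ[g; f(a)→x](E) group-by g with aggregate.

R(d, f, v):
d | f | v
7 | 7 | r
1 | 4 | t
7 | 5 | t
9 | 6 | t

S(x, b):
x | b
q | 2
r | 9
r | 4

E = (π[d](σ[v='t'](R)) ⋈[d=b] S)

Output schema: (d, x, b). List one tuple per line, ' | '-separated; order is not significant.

Stepwise |·|:
  R → 4
  σ[v='t'](R) → 3
  π[d](σ[v='t'](R)) → 3
  S → 3
  (π[d](σ[v='t'](R)) ⋈[d=b] S) → 1

== RESULT ==
d | x | b
9 | r | 9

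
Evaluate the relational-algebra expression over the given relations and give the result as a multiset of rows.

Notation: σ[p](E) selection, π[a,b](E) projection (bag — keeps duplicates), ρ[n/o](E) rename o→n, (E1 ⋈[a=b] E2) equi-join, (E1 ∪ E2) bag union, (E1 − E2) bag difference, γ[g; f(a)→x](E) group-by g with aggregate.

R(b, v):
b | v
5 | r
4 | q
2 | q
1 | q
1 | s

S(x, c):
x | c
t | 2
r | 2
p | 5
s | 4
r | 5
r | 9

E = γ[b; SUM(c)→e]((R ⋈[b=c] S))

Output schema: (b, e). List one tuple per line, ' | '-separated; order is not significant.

Row counts bottom-up:
  R → 5
  S → 6
  (R ⋈[b=c] S) → 5
  γ[b; SUM(c)→e]((R ⋈[b=c] S)) → 3

== RESULT ==
b | e
2 | 4
4 | 4
5 | 10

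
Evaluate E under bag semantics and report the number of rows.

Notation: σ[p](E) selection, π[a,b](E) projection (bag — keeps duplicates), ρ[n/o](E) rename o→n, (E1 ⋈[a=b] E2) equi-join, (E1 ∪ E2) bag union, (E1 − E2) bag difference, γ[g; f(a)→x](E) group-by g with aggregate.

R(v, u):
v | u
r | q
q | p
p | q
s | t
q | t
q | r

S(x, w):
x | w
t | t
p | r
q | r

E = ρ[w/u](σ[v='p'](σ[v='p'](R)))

Per-node cardinality:
  R → 6
  σ[v='p'](R) → 1
  σ[v='p'](σ[v='p'](R)) → 1
  ρ[w/u](σ[v='p'](σ[v='p'](R))) → 1

|E| = 1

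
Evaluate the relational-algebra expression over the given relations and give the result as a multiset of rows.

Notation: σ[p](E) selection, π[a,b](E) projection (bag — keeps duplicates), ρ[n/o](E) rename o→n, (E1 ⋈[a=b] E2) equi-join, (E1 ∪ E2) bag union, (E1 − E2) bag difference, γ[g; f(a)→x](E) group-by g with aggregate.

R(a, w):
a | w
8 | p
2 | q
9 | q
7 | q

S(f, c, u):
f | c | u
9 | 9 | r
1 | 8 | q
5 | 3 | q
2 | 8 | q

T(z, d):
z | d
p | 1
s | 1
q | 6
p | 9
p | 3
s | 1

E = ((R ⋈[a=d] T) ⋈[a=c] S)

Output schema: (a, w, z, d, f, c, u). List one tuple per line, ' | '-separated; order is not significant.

Subexpression sizes:
  R → 4
  T → 6
  (R ⋈[a=d] T) → 1
  S → 4
  ((R ⋈[a=d] T) ⋈[a=c] S) → 1

== RESULT ==
a | w | z | d | f | c | u
9 | q | p | 9 | 9 | 9 | r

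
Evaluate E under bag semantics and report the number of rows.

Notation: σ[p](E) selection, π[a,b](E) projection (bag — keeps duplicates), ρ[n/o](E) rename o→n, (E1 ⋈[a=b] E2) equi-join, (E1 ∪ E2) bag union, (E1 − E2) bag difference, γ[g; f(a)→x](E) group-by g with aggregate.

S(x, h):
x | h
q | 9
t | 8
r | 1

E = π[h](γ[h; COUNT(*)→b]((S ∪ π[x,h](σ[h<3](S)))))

Row counts bottom-up:
  S → 3
  S → 3
  σ[h<3](S) → 1
  π[x,h](σ[h<3](S)) → 1
  (S ∪ π[x,h](σ[h<3](S))) → 4
  γ[h; COUNT(*)→b]((S ∪ π[x,h](σ[h<3](S)))) → 3
  π[h](γ[h; COUNT(*)→b]((S ∪ π[x,h](σ[h<3](S))))) → 3

|E| = 3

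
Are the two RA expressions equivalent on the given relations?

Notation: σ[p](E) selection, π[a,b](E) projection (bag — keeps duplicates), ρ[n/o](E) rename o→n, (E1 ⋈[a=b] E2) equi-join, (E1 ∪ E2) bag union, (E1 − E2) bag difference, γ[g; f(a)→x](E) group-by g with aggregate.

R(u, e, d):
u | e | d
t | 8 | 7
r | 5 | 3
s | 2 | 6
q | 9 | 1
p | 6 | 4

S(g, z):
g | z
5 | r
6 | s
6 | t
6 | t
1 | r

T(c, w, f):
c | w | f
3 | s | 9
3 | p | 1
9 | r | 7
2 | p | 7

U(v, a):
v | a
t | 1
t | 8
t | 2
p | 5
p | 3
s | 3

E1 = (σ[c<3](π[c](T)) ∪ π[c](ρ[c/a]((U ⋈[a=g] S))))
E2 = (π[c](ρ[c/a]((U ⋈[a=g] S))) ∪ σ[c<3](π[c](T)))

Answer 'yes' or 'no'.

E1 subexpression sizes:
  T → 4
  π[c](T) → 4
  σ[c<3](π[c](T)) → 1
  U → 6
  S → 5
  (U ⋈[a=g] S) → 2
  ρ[c/a]((U ⋈[a=g] S)) → 2
  π[c](ρ[c/a]((U ⋈[a=g] S))) → 2
  (σ[c<3](π[c](T)) ∪ π[c](ρ[c/a]((U ⋈[a=g] S)))) → 3
E2 subexpression sizes:
  U → 6
  S → 5
  (U ⋈[a=g] S) → 2
  ρ[c/a]((U ⋈[a=g] S)) → 2
  π[c](ρ[c/a]((U ⋈[a=g] S))) → 2
  T → 4
  π[c](T) → 4
  σ[c<3](π[c](T)) → 1
  (π[c](ρ[c/a]((U ⋈[a=g] S))) ∪ σ[c<3](π[c](T))) → 3

E1 and E2 produce the same multiset:
c
1
2
5

yes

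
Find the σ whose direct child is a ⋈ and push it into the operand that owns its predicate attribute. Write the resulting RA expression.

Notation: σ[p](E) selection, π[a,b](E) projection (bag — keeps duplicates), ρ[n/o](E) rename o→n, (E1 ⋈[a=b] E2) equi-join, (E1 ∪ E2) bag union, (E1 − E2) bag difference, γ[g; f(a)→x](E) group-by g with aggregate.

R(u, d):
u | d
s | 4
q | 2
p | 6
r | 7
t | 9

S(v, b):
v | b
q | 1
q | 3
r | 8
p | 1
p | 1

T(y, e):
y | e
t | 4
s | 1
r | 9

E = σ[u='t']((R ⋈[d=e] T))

σ filters on u, owned by the left side.
E' = (σ[u='t'](R) ⋈[d=e] T)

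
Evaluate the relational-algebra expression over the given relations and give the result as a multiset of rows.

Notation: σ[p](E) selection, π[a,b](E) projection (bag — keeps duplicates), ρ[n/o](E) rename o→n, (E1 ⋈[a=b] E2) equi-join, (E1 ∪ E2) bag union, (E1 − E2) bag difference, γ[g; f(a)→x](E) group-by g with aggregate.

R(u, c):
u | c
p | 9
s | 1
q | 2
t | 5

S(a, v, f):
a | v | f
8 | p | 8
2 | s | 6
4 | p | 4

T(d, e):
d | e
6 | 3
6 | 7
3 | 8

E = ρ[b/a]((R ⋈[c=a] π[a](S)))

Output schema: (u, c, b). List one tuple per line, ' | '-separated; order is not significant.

Row counts bottom-up:
  R → 4
  S → 3
  π[a](S) → 3
  (R ⋈[c=a] π[a](S)) → 1
  ρ[b/a]((R ⋈[c=a] π[a](S))) → 1

== RESULT ==
u | c | b
q | 2 | 2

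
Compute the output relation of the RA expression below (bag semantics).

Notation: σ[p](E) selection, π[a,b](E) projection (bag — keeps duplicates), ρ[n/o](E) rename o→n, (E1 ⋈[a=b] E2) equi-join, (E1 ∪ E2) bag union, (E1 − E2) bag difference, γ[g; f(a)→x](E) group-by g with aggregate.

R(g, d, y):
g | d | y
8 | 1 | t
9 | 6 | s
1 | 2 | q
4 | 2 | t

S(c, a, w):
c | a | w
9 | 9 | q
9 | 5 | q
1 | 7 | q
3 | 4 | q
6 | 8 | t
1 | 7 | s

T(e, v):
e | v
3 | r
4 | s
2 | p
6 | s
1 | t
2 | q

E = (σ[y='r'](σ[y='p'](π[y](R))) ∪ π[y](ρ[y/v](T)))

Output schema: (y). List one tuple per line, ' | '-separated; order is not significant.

Subexpression sizes:
  R → 4
  π[y](R) → 4
  σ[y='p'](π[y](R)) → 0
  σ[y='r'](σ[y='p'](π[y](R))) → 0
  T → 6
  ρ[y/v](T) → 6
  π[y](ρ[y/v](T)) → 6
  (σ[y='r'](σ[y='p'](π[y](R))) ∪ π[y](ρ[y/v](T))) → 6

== RESULT ==
y
p
q
r
s
s
t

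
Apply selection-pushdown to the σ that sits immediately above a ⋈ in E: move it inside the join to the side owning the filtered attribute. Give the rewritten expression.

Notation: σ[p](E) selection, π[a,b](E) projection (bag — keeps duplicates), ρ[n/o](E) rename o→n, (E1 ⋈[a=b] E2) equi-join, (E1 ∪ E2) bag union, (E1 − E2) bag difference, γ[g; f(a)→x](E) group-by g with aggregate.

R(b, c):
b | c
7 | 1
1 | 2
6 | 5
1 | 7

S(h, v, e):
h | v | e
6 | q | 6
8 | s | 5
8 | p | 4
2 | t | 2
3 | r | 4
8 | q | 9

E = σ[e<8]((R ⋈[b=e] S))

σ filters on e, owned by the right side.
E' = (R ⋈[b=e] σ[e<8](S))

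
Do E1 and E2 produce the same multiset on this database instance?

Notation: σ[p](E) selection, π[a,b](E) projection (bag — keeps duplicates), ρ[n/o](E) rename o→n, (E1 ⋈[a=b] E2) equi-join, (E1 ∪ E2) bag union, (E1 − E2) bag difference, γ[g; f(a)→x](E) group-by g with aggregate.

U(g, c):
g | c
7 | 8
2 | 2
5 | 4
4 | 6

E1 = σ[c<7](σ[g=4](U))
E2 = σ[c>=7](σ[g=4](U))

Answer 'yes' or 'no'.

E1 stepwise |·|:
  U → 4
  σ[g=4](U) → 1
  σ[c<7](σ[g=4](U)) → 1
E2 stepwise |·|:
  U → 4
  σ[g=4](U) → 1
  σ[c>=7](σ[g=4](U)) → 0

E1 result:
g | c
4 | 6
E2 result:
g | c
(0 rows)
Witness: (4, 6) appears 1× in E1 but 0× in E2.

no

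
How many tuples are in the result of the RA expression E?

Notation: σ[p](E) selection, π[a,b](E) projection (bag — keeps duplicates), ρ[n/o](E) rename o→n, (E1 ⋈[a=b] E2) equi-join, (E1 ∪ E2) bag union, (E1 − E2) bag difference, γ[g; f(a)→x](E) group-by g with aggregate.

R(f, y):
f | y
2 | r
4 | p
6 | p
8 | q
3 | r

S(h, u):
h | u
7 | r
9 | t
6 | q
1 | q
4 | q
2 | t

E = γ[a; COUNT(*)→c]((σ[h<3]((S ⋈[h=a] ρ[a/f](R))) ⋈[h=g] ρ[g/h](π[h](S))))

Subexpression sizes:
  S → 6
  R → 5
  ρ[a/f](R) → 5
  (S ⋈[h=a] ρ[a/f](R)) → 3
  σ[h<3]((S ⋈[h=a] ρ[a/f](R))) → 1
  S → 6
  π[h](S) → 6
  ρ[g/h](π[h](S)) → 6
  (σ[h<3]((S ⋈[h=a] ρ[a/f](R))) ⋈[h=g] ρ[g/h](π[h](S))) → 1
  γ[a; COUNT(*)→c]((σ[h<3]((S ⋈[h=a] ρ[a/f](R))) ⋈[h=g] ρ[g/h](π[h](S)))) → 1

|E| = 1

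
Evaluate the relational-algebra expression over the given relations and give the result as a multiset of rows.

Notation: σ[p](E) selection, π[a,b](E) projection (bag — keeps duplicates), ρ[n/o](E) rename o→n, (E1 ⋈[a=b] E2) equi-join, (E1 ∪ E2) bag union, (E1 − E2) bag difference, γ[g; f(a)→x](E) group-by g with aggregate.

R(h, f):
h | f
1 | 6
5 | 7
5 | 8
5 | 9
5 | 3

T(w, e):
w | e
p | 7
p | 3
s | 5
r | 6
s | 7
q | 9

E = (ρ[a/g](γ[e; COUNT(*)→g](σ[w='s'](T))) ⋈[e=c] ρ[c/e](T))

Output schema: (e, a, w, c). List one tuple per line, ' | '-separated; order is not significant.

Row counts bottom-up:
  T → 6
  σ[w='s'](T) → 2
  γ[e; COUNT(*)→g](σ[w='s'](T)) → 2
  ρ[a/g](γ[e; COUNT(*)→g](σ[w='s'](T))) → 2
  T → 6
  ρ[c/e](T) → 6
  (ρ[a/g](γ[e; COUNT(*)→g](σ[w='s'](T))) ⋈[e=c] ρ[c/e](T)) → 3

== RESULT ==
e | a | w | c
5 | 1 | s | 5
7 | 1 | p | 7
7 | 1 | s | 7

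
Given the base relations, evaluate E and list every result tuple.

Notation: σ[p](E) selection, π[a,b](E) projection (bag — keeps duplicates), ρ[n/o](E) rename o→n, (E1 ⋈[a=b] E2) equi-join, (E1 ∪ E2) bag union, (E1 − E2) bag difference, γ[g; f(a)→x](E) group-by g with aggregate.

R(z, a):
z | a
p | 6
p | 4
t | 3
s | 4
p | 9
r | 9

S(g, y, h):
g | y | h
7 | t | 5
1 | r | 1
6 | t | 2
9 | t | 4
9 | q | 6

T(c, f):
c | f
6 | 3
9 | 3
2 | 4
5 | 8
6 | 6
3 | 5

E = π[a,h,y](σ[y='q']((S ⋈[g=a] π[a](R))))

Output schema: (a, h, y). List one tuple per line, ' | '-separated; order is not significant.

Subexpression sizes:
  S → 5
  R → 6
  π[a](R) → 6
  (S ⋈[g=a] π[a](R)) → 5
  σ[y='q']((S ⋈[g=a] π[a](R))) → 2
  π[a,h,y](σ[y='q']((S ⋈[g=a] π[a](R)))) → 2

== RESULT ==
a | h | y
9 | 6 | q
9 | 6 | q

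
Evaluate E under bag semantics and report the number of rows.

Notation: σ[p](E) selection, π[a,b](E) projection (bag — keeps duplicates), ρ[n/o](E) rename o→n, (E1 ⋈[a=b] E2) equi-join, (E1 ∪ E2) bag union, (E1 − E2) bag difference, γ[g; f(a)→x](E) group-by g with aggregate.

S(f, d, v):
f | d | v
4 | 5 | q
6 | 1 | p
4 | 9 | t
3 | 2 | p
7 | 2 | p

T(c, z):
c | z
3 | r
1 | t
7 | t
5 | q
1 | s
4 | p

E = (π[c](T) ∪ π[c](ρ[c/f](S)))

Row counts bottom-up:
  T → 6
  π[c](T) → 6
  S → 5
  ρ[c/f](S) → 5
  π[c](ρ[c/f](S)) → 5
  (π[c](T) ∪ π[c](ρ[c/f](S))) → 11

|E| = 11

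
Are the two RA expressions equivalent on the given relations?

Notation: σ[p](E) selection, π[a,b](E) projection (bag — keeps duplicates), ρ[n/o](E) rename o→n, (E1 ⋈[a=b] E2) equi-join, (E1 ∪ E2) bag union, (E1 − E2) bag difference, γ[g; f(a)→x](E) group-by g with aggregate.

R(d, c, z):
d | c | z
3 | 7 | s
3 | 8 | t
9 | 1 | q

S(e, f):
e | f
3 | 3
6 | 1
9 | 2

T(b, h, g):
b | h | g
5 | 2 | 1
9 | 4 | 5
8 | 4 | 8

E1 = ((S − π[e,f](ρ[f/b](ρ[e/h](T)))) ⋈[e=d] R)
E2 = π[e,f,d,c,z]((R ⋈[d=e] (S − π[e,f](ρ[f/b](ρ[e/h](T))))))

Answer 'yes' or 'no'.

E1 subexpression sizes:
  S → 3
  T → 3
  ρ[e/h](T) → 3
  ρ[f/b](ρ[e/h](T)) → 3
  π[e,f](ρ[f/b](ρ[e/h](T))) → 3
  (S − π[e,f](ρ[f/b](ρ[e/h](T)))) → 3
  R → 3
  ((S − π[e,f](ρ[f/b](ρ[e/h](T)))) ⋈[e=d] R) → 3
E2 subexpression sizes:
  R → 3
  S → 3
  T → 3
  ρ[e/h](T) → 3
  ρ[f/b](ρ[e/h](T)) → 3
  π[e,f](ρ[f/b](ρ[e/h](T))) → 3
  (S − π[e,f](ρ[f/b](ρ[e/h](T)))) → 3
  (R ⋈[d=e] (S − π[e,f](ρ[f/b](ρ[e/h](T))))) → 3
  π[e,f,d,c,z]((R ⋈[d=e] (S − π[e,f](ρ[f/b](ρ[e/h](T)))))) → 3

E1 and E2 produce the same multiset:
e | f | d | c | z
3 | 3 | 3 | 7 | s
3 | 3 | 3 | 8 | t
9 | 2 | 9 | 1 | q

yes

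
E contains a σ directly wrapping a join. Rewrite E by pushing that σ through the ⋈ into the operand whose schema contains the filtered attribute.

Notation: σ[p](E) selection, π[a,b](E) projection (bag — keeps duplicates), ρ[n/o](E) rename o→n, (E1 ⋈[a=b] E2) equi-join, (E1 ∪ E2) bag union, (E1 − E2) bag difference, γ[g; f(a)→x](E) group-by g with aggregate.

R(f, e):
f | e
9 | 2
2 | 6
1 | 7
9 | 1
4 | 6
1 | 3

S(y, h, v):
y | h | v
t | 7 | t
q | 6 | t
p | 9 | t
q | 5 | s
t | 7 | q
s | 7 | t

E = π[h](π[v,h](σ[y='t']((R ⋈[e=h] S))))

σ filters on y, owned by the right side.
E' = π[h](π[v,h]((R ⋈[e=h] σ[y='t'](S))))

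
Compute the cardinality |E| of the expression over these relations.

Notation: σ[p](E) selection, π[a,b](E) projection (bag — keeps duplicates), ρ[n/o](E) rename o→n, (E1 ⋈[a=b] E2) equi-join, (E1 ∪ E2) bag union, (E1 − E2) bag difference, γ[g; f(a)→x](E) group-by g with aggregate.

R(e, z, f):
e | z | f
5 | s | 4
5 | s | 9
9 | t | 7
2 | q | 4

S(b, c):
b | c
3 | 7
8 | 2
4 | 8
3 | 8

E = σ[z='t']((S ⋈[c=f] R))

Subexpression sizes:
  S → 4
  R → 4
  (S ⋈[c=f] R) → 1
  σ[z='t']((S ⋈[c=f] R)) → 1

|E| = 1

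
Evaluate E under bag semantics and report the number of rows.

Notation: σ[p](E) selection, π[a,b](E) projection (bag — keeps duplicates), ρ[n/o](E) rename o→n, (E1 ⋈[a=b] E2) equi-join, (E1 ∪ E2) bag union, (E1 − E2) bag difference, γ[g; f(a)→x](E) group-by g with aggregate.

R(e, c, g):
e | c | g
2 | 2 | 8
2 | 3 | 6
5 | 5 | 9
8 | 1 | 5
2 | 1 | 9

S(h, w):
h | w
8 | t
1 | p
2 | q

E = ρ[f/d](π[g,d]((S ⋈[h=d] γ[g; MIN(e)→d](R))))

Subexpression sizes:
  S → 3
  R → 5
  γ[g; MIN(e)→d](R) → 4
  (S ⋈[h=d] γ[g; MIN(e)→d](R)) → 4
  π[g,d]((S ⋈[h=d] γ[g; MIN(e)→d](R))) → 4
  ρ[f/d](π[g,d]((S ⋈[h=d] γ[g; MIN(e)→d](R)))) → 4

|E| = 4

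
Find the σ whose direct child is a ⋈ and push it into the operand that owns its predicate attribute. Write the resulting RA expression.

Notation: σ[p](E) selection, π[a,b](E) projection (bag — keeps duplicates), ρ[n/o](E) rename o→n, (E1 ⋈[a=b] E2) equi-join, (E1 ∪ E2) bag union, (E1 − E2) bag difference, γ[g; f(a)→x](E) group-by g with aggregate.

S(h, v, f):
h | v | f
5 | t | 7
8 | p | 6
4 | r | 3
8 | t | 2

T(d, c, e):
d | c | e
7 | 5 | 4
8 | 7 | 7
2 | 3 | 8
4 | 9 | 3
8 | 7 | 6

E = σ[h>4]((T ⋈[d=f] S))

σ filters on h, owned by the right side.
E' = (T ⋈[d=f] σ[h>4](S))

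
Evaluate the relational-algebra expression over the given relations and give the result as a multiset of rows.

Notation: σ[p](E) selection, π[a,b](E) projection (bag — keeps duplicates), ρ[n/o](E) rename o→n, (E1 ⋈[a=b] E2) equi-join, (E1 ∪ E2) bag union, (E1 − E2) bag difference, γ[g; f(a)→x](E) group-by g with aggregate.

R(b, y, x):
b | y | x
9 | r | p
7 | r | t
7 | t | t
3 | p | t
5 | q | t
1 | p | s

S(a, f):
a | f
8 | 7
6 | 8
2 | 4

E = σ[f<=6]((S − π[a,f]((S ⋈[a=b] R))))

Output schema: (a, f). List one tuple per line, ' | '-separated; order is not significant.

Stepwise |·|:
  S → 3
  S → 3
  R → 6
  (S ⋈[a=b] R) → 0
  π[a,f]((S ⋈[a=b] R)) → 0
  (S − π[a,f]((S ⋈[a=b] R))) → 3
  σ[f<=6]((S − π[a,f]((S ⋈[a=b] R)))) → 1

== RESULT ==
a | f
2 | 4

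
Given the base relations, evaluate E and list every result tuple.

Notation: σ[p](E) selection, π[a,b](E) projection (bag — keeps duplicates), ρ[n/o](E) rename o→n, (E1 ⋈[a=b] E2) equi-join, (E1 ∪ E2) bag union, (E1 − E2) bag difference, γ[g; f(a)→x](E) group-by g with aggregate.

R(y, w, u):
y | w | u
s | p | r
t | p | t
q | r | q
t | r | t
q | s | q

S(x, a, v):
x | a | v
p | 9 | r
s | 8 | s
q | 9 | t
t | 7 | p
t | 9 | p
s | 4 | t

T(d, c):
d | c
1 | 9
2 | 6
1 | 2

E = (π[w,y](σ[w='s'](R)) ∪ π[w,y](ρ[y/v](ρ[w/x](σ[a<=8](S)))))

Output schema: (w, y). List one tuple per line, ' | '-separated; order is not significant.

Stepwise |·|:
  R → 5
  σ[w='s'](R) → 1
  π[w,y](σ[w='s'](R)) → 1
  S → 6
  σ[a<=8](S) → 3
  ρ[w/x](σ[a<=8](S)) → 3
  ρ[y/v](ρ[w/x](σ[a<=8](S))) → 3
  π[w,y](ρ[y/v](ρ[w/x](σ[a<=8](S)))) → 3
  (π[w,y](σ[w='s'](R)) ∪ π[w,y](ρ[y/v](ρ[w/x](σ[a<=8](S))))) → 4

== RESULT ==
w | y
s | q
s | s
s | t
t | p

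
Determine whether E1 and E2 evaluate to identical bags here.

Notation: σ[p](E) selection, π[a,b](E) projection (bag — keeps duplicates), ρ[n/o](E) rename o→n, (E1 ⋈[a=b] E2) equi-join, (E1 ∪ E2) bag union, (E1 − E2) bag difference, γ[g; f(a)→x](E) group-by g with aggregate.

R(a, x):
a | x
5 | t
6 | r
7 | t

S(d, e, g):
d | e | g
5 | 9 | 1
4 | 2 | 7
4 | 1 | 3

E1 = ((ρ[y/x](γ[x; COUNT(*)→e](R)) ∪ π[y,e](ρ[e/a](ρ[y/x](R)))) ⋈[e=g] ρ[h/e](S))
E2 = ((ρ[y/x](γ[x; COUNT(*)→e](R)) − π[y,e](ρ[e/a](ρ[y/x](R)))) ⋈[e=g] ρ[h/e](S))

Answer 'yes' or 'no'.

E1 stepwise |·|:
  R → 3
  γ[x; COUNT(*)→e](R) → 2
  ρ[y/x](γ[x; COUNT(*)→e](R)) → 2
  R → 3
  ρ[y/x](R) → 3
  ρ[e/a](ρ[y/x](R)) → 3
  π[y,e](ρ[e/a](ρ[y/x](R))) → 3
  (ρ[y/x](γ[x; COUNT(*)→e](R)) ∪ π[y,e](ρ[e/a](ρ[y/x](R)))) → 5
  S → 3
  ρ[h/e](S) → 3
  ((ρ[y/x](γ[x; COUNT(*)→e](R)) ∪ π[y,e](ρ[e/a](ρ[y/x](R)))) ⋈[e=g] ρ[h/e](S)) → 2
E2 stepwise |·|:
  R → 3
  γ[x; COUNT(*)→e](R) → 2
  ρ[y/x](γ[x; COUNT(*)→e](R)) → 2
  R → 3
  ρ[y/x](R) → 3
  ρ[e/a](ρ[y/x](R)) → 3
  π[y,e](ρ[e/a](ρ[y/x](R))) → 3
  (ρ[y/x](γ[x; COUNT(*)→e](R)) − π[y,e](ρ[e/a](ρ[y/x](R)))) → 2
  S → 3
  ρ[h/e](S) → 3
  ((ρ[y/x](γ[x; COUNT(*)→e](R)) − π[y,e](ρ[e/a](ρ[y/x](R)))) ⋈[e=g] ρ[h/e](S)) → 1

E1 result:
y | e | d | h | g
r | 1 | 5 | 9 | 1
t | 7 | 4 | 2 | 7
E2 result:
y | e | d | h | g
r | 1 | 5 | 9 | 1
Witness: ('t', 7, 4, 2, 7) appears 1× in E1 but 0× in E2.

no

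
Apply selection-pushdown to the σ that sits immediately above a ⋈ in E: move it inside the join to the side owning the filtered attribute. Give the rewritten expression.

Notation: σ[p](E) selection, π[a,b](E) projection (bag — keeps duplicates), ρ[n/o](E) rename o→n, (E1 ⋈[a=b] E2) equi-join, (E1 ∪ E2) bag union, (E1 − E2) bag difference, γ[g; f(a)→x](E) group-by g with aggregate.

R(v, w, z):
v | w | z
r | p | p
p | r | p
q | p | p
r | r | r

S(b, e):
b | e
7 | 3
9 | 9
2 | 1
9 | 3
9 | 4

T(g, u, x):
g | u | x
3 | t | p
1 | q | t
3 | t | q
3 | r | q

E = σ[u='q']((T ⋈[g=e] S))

σ filters on u, owned by the left side.
E' = (σ[u='q'](T) ⋈[g=e] S)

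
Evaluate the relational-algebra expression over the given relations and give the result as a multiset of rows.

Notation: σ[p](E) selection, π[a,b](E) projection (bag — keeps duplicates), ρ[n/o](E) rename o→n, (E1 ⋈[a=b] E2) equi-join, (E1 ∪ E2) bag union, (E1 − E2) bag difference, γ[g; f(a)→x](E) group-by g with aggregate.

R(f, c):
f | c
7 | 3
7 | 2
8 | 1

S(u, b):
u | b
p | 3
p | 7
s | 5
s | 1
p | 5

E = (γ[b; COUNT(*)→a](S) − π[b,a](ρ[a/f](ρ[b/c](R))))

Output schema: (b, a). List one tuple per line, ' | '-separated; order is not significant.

Row counts bottom-up:
  S → 5
  γ[b; COUNT(*)→a](S) → 4
  R → 3
  ρ[b/c](R) → 3
  ρ[a/f](ρ[b/c](R)) → 3
  π[b,a](ρ[a/f](ρ[b/c](R))) → 3
  (γ[b; COUNT(*)→a](S) − π[b,a](ρ[a/f](ρ[b/c](R)))) → 4

== RESULT ==
b | a
1 | 1
3 | 1
5 | 2
7 | 1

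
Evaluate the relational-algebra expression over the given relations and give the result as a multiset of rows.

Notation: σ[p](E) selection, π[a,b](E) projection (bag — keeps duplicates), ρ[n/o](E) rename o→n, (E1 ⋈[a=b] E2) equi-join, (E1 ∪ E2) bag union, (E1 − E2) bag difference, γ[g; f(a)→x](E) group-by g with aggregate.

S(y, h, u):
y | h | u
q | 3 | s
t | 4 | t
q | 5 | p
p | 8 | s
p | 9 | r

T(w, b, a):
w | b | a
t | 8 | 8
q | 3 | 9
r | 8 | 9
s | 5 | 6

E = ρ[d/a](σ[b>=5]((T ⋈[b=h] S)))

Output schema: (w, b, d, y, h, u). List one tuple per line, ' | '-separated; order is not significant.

Per-node cardinality:
  T → 4
  S → 5
  (T ⋈[b=h] S) → 4
  σ[b>=5]((T ⋈[b=h] S)) → 3
  ρ[d/a](σ[b>=5]((T ⋈[b=h] S))) → 3

== RESULT ==
w | b | d | y | h | u
r | 8 | 9 | p | 8 | s
s | 5 | 6 | q | 5 | p
t | 8 | 8 | p | 8 | s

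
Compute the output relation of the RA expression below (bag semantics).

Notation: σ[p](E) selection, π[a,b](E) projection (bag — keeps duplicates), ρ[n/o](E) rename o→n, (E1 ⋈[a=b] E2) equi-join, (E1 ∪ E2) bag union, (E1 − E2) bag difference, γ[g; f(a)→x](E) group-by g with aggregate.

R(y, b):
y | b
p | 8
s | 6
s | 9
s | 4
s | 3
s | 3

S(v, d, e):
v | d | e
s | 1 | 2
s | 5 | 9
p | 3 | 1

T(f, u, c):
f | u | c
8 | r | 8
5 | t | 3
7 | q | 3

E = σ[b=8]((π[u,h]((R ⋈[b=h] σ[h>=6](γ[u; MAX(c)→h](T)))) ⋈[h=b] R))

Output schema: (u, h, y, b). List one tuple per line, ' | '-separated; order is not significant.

Row counts bottom-up:
  R → 6
  T → 3
  γ[u; MAX(c)→h](T) → 3
  σ[h>=6](γ[u; MAX(c)→h](T)) → 1
  (R ⋈[b=h] σ[h>=6](γ[u; MAX(c)→h](T))) → 1
  π[u,h]((R ⋈[b=h] σ[h>=6](γ[u; MAX(c)→h](T)))) → 1
  R → 6
  (π[u,h]((R ⋈[b=h] σ[h>=6](γ[u; MAX(c)→h](T)))) ⋈[h=b] R) → 1
  σ[b=8]((π[u,h]((R ⋈[b=h] σ[h>=6](γ[u; MAX(c)→h](T)))) ⋈[h=b] R)) → 1

== RESULT ==
u | h | y | b
r | 8 | p | 8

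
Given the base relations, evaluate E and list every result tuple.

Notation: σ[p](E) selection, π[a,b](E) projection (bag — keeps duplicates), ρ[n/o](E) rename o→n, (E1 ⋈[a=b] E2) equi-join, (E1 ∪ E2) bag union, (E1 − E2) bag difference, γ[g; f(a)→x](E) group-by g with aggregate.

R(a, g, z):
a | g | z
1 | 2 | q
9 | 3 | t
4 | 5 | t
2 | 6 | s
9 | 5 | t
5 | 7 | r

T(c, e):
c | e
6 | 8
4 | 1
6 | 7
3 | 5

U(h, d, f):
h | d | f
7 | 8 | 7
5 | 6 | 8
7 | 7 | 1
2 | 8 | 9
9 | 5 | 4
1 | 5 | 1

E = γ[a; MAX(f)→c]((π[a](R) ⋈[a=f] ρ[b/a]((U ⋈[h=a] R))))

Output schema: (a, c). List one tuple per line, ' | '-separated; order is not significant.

Stepwise |·|:
  R → 6
  π[a](R) → 6
  U → 6
  R → 6
  (U ⋈[h=a] R) → 5
  ρ[b/a]((U ⋈[h=a] R)) → 5
  (π[a](R) ⋈[a=f] ρ[b/a]((U ⋈[h=a] R))) → 5
  γ[a; MAX(f)→c]((π[a](R) ⋈[a=f] ρ[b/a]((U ⋈[h=a] R)))) → 3

== RESULT ==
a | c
1 | 1
4 | 4
9 | 9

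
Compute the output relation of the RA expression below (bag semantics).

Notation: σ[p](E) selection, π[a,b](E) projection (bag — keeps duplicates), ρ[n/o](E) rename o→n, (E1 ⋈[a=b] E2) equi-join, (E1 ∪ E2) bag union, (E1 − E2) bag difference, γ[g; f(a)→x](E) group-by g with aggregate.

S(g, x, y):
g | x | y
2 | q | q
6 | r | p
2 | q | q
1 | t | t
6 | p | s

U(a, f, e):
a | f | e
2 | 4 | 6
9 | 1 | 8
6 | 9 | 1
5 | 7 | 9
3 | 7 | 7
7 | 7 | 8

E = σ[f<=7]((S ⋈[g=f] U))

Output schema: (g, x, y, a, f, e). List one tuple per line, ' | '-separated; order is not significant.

Row counts bottom-up:
  S → 5
  U → 6
  (S ⋈[g=f] U) → 1
  σ[f<=7]((S ⋈[g=f] U)) → 1

== RESULT ==
g | x | y | a | f | e
1 | t | t | 9 | 1 | 8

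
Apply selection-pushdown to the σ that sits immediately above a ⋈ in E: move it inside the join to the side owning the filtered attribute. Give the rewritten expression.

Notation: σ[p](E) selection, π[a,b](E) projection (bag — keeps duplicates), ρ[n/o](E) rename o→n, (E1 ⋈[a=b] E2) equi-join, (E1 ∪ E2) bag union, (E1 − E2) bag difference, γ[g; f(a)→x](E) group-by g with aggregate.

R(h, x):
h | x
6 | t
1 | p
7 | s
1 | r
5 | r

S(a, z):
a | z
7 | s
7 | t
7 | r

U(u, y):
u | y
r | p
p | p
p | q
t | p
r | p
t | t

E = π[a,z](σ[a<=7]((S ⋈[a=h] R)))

σ filters on a, owned by the left side.
E' = π[a,z]((σ[a<=7](S) ⋈[a=h] R))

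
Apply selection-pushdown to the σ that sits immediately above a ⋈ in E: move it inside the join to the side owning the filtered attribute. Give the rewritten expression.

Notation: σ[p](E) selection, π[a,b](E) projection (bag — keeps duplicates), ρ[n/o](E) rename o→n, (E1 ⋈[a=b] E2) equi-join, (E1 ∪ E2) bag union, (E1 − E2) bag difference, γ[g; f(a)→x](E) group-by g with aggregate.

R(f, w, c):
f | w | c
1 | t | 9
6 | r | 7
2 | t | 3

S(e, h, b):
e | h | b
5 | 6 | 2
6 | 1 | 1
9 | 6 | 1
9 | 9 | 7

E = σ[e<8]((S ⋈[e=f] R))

σ filters on e, owned by the left side.
E' = (σ[e<8](S) ⋈[e=f] R)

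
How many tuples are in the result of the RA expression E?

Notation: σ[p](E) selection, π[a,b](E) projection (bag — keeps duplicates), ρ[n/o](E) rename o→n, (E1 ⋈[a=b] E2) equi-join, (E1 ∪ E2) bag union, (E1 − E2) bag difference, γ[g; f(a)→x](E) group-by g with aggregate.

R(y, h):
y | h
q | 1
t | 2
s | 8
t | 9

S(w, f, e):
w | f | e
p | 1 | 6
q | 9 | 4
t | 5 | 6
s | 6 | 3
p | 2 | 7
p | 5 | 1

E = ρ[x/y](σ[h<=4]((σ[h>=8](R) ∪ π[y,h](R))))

Row counts bottom-up:
  R → 4
  σ[h>=8](R) → 2
  R → 4
  π[y,h](R) → 4
  (σ[h>=8](R) ∪ π[y,h](R)) → 6
  σ[h<=4]((σ[h>=8](R) ∪ π[y,h](R))) → 2
  ρ[x/y](σ[h<=4]((σ[h>=8](R) ∪ π[y,h](R)))) → 2

|E| = 2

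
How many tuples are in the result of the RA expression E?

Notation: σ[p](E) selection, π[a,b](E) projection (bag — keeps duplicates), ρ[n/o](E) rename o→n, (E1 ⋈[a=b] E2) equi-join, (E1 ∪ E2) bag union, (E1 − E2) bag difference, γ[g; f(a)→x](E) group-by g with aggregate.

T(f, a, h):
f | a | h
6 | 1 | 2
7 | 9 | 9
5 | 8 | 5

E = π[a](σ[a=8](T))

Stepwise |·|:
  T → 3
  σ[a=8](T) → 1
  π[a](σ[a=8](T)) → 1

|E| = 1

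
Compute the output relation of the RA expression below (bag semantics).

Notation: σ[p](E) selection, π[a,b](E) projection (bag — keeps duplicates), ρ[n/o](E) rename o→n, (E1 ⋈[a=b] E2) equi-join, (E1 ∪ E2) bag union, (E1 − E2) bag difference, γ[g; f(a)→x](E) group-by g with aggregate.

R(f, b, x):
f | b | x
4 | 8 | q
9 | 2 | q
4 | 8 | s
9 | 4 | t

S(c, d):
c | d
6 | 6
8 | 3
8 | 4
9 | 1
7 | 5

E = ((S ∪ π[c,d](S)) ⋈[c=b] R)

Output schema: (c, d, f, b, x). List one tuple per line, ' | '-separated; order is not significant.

Stepwise |·|:
  S → 5
  S → 5
  π[c,d](S) → 5
  (S ∪ π[c,d](S)) → 10
  R → 4
  ((S ∪ π[c,d](S)) ⋈[c=b] R) → 8

== RESULT ==
c | d | f | b | x
8 | 3 | 4 | 8 | q
8 | 3 | 4 | 8 | q
8 | 3 | 4 | 8 | s
8 | 3 | 4 | 8 | s
8 | 4 | 4 | 8 | q
8 | 4 | 4 | 8 | q
8 | 4 | 4 | 8 | s
8 | 4 | 4 | 8 | s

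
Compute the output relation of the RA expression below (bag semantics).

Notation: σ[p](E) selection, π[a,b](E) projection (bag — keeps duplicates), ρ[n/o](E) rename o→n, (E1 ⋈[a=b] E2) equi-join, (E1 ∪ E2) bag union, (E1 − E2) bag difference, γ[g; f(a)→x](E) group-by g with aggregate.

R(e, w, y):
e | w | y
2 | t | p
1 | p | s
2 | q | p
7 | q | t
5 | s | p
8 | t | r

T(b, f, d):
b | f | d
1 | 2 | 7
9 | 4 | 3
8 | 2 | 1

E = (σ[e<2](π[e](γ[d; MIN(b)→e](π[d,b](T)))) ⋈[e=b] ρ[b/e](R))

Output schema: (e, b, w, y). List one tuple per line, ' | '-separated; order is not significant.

Stepwise |·|:
  T → 3
  π[d,b](T) → 3
  γ[d; MIN(b)→e](π[d,b](T)) → 3
  π[e](γ[d; MIN(b)→e](π[d,b](T))) → 3
  σ[e<2](π[e](γ[d; MIN(b)→e](π[d,b](T)))) → 1
  R → 6
  ρ[b/e](R) → 6
  (σ[e<2](π[e](γ[d; MIN(b)→e](π[d,b](T)))) ⋈[e=b] ρ[b/e](R)) → 1

== RESULT ==
e | b | w | y
1 | 1 | p | s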